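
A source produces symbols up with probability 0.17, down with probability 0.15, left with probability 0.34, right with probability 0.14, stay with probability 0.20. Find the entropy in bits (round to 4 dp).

2.2358 bits

H = −Σ pᵢ log₂ pᵢ.
−0.17·log₂(0.17) = 0.4346
−0.15·log₂(0.15) = 0.4105
−0.34·log₂(0.34) = 0.5292
−0.14·log₂(0.14) = 0.3971
−0.20·log₂(0.20) = 0.4644
Sum ≈ 2.2358 → 2.2358 bits.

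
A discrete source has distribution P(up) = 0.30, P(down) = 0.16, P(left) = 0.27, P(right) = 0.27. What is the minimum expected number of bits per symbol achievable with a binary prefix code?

Repeatedly combine the two least-probable nodes; the expected code length is the sum of the merged weights.
merge 4/25 + 27/100 → 43/100
merge 27/100 + 3/10 → 57/100
merge 43/100 + 57/100 → 1
L = 43/100 + 57/100 + 1 = 2 bits/symbol.

2 bits/symbol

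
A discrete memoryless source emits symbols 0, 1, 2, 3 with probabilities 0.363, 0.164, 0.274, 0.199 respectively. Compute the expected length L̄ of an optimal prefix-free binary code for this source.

Repeatedly combine the two least-probable nodes; the expected code length is the sum of the merged weights.
merge 41/250 + 199/1000 → 363/1000
merge 137/500 + 363/1000 → 637/1000
merge 363/1000 + 637/1000 → 1
L = 363/1000 + 637/1000 + 1 = 2 bits/symbol.

2 bits/symbol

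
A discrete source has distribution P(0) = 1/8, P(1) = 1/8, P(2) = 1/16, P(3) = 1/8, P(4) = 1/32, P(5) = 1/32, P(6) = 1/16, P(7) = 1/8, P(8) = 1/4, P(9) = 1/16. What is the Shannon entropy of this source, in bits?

3.0625 bits

Each probability is a power of 1/2, so log₂(1/p) is an integer.
H = Σ p·log₂(1/p) = 1/8·3 + 1/8·3 + 1/16·4 + 1/8·3 + 1/32·5 + 1/32·5 + 1/16·4 + 1/8·3 + 1/4·2 + 1/16·4 = 3.0625 bits.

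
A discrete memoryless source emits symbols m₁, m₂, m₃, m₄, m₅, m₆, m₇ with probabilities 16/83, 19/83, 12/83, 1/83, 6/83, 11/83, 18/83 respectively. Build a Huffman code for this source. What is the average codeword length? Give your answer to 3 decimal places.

2.639 bits/symbol

Repeatedly combine the two least-probable nodes; the expected code length is the sum of the merged weights.
merge 1/83 + 6/83 → 7/83
merge 7/83 + 11/83 → 18/83
merge 12/83 + 16/83 → 28/83
merge 18/83 + 18/83 → 36/83
merge 19/83 + 28/83 → 47/83
merge 36/83 + 47/83 → 1
L = 7/83 + 18/83 + 28/83 + 36/83 + 47/83 + 1 = 219/83 ≈ 2.639 bits/symbol.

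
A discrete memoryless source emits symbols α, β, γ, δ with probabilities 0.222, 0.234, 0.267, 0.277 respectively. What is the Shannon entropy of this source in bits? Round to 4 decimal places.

1.9940 bits

H = −Σ pᵢ log₂ pᵢ.
−0.222·log₂(0.222) = 0.4820
−0.234·log₂(0.234) = 0.4903
−0.267·log₂(0.267) = 0.5087
−0.277·log₂(0.277) = 0.5130
Sum ≈ 1.9940 → 1.9940 bits.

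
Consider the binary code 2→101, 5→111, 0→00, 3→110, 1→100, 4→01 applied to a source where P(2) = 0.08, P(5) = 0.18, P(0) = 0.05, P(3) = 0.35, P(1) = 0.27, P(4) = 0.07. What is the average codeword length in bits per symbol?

2.88 bits/symbol

L̄ = Σ pᵢ·ℓᵢ = 0.08·3 + 0.18·3 + 0.05·2 + 0.35·3 + 0.27·3 + 0.07·2 = 2.88 bits/symbol.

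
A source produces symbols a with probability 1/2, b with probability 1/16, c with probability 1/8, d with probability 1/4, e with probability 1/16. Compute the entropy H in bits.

Each probability is a power of 1/2, so log₂(1/p) is an integer.
H = Σ p·log₂(1/p) = 1/2·1 + 1/16·4 + 1/8·3 + 1/4·2 + 1/16·4 = 1.875 bits.

1.875 bits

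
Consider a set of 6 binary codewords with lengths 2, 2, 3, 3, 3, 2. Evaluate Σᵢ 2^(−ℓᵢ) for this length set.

1.125

With common denominator 2^3 = 8: Σ 2^(−ℓᵢ) = 2/8 + 2/8 + 1/8 + 1/8 + 1/8 + 2/8 = 9/8 = 1.125.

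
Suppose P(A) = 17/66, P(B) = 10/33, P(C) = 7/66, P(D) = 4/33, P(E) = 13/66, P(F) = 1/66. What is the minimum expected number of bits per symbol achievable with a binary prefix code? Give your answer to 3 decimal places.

Repeatedly combine the two least-probable nodes; the expected code length is the sum of the merged weights.
merge 1/66 + 7/66 → 4/33
merge 4/33 + 4/33 → 8/33
merge 13/66 + 8/33 → 29/66
merge 17/66 + 10/33 → 37/66
merge 29/66 + 37/66 → 1
L = 4/33 + 8/33 + 29/66 + 37/66 + 1 = 26/11 ≈ 2.364 bits/symbol.

2.364 bits/symbol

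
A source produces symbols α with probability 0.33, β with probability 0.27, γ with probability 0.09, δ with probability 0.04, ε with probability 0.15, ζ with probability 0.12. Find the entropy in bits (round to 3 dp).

H = −Σ pᵢ log₂ pᵢ.
−0.33·log₂(0.33) = 0.5278
−0.27·log₂(0.27) = 0.5100
−0.09·log₂(0.09) = 0.3127
−0.04·log₂(0.04) = 0.1858
−0.15·log₂(0.15) = 0.4105
−0.12·log₂(0.12) = 0.3671
Sum ≈ 2.3139 → 2.314 bits.

2.314 bits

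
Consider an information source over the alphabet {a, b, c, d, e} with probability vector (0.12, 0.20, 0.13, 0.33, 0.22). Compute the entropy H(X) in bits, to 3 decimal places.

2.222 bits

H = −Σ pᵢ log₂ pᵢ.
−0.12·log₂(0.12) = 0.3671
−0.20·log₂(0.20) = 0.4644
−0.13·log₂(0.13) = 0.3826
−0.33·log₂(0.33) = 0.5278
−0.22·log₂(0.22) = 0.4806
Sum ≈ 2.2225 → 2.222 bits.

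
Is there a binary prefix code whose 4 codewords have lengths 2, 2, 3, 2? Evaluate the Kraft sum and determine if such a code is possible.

With common denominator 2^3 = 8: Σ 2^(−ℓᵢ) = 2/8 + 2/8 + 1/8 + 2/8 = 7/8 = 0.875.
Kraft's inequality requires Σ ≤ 1; here Σ = 0.875 ≤ 1, so such a prefix code exists.

0.875; yes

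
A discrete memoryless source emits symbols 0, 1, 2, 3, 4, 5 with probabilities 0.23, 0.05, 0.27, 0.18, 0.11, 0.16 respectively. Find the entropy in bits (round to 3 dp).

H = −Σ pᵢ log₂ pᵢ.
−0.23·log₂(0.23) = 0.4877
−0.05·log₂(0.05) = 0.2161
−0.27·log₂(0.27) = 0.5100
−0.18·log₂(0.18) = 0.4453
−0.11·log₂(0.11) = 0.3503
−0.16·log₂(0.16) = 0.4230
Sum ≈ 2.4324 → 2.432 bits.

2.432 bits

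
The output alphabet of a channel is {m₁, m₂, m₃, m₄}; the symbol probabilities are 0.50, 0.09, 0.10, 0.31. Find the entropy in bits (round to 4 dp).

1.6686 bits

H = −Σ pᵢ log₂ pᵢ.
−0.50·log₂(0.50) = 0.5000
−0.09·log₂(0.09) = 0.3127
−0.10·log₂(0.10) = 0.3322
−0.31·log₂(0.31) = 0.5238
Sum ≈ 1.6686 → 1.6686 bits.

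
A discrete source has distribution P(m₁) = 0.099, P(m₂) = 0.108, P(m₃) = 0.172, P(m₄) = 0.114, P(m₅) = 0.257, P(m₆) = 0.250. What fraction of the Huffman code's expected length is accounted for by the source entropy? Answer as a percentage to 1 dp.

Entropy H = −Σ p log₂ p ≈ 2.4748 bits.
Huffman merges: 99/1000+27/250→207/1000; 57/500+43/250→143/500; 207/1000+1/4→457/1000; 257/1000+143/500→543/1000; 457/1000+543/1000→1. L = 2493/1000 ≈ 2.4930.
Efficiency = H/L = 2.4748/2.4930 = 99.3%.

99.3%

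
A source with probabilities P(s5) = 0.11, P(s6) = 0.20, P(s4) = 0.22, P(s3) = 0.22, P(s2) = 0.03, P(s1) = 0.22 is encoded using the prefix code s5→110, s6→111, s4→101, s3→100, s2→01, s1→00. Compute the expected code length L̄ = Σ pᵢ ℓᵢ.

2.75 bits/symbol

L̄ = Σ pᵢ·ℓᵢ = 0.11·3 + 0.20·3 + 0.22·3 + 0.22·3 + 0.03·2 + 0.22·2 = 2.75 bits/symbol.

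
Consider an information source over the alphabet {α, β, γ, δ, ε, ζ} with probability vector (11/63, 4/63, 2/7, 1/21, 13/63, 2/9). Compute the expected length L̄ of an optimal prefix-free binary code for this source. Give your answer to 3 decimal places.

2.397 bits/symbol

Repeatedly combine the two least-probable nodes; the expected code length is the sum of the merged weights.
merge 1/21 + 4/63 → 1/9
merge 1/9 + 11/63 → 2/7
merge 13/63 + 2/9 → 3/7
merge 2/7 + 2/7 → 4/7
merge 3/7 + 4/7 → 1
L = 1/9 + 2/7 + 3/7 + 4/7 + 1 = 151/63 ≈ 2.397 bits/symbol.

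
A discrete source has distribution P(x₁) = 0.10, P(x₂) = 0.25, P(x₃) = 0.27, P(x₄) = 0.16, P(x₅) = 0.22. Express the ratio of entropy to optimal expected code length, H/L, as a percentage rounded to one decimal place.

99.4%

Entropy H = −Σ p log₂ p ≈ 2.2458 bits.
Huffman merges: 1/10+4/25→13/50; 11/50+1/4→47/100; 13/50+27/100→53/100; 47/100+53/100→1. L = 113/50 ≈ 2.2600.
Efficiency = H/L = 2.2458/2.2600 = 99.4%.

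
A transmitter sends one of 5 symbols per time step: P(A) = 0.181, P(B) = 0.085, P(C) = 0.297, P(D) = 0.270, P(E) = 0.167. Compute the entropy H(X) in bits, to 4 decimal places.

H = −Σ pᵢ log₂ pᵢ.
−0.181·log₂(0.181) = 0.4463
−0.085·log₂(0.085) = 0.3023
−0.297·log₂(0.297) = 0.5202
−0.270·log₂(0.270) = 0.5100
−0.167·log₂(0.167) = 0.4312
Sum ≈ 2.2100 → 2.2100 bits.

2.2100 bits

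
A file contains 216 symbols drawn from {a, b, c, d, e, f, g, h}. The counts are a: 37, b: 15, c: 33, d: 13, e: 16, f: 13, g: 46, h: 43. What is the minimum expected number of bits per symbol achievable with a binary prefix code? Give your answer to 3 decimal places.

Probabilities are the counts divided by 216.
Repeatedly combine the two least-probable nodes; the expected code length is the sum of the merged weights.
merge 13/216 + 13/216 → 13/108
merge 5/72 + 2/27 → 31/216
merge 13/108 + 31/216 → 19/72
merge 11/72 + 37/216 → 35/108
merge 43/216 + 23/108 → 89/216
merge 19/72 + 35/108 → 127/216
merge 89/216 + 127/216 → 1
L = 13/108 + 31/216 + 19/72 + 35/108 + 89/216 + 127/216 + 1 = 77/27 ≈ 2.852 bits/symbol.

2.852 bits/symbol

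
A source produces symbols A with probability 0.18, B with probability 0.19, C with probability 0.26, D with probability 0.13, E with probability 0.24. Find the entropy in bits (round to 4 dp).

2.2826 bits

H = −Σ pᵢ log₂ pᵢ.
−0.18·log₂(0.18) = 0.4453
−0.19·log₂(0.19) = 0.4552
−0.26·log₂(0.26) = 0.5053
−0.13·log₂(0.13) = 0.3826
−0.24·log₂(0.24) = 0.4941
Sum ≈ 2.2826 → 2.2826 bits.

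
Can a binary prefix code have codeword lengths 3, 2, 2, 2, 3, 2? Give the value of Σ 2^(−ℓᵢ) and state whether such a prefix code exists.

With common denominator 2^3 = 8: Σ 2^(−ℓᵢ) = 1/8 + 2/8 + 2/8 + 2/8 + 1/8 + 2/8 = 10/8 = 1.25.
Kraft's inequality requires Σ ≤ 1; here Σ = 1.25 > 1, so no such prefix code exists.

1.25; no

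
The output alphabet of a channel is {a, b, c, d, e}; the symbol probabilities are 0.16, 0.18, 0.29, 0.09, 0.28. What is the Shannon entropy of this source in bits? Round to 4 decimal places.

2.2131 bits

H = −Σ pᵢ log₂ pᵢ.
−0.16·log₂(0.16) = 0.4230
−0.18·log₂(0.18) = 0.4453
−0.29·log₂(0.29) = 0.5179
−0.09·log₂(0.09) = 0.3127
−0.28·log₂(0.28) = 0.5142
Sum ≈ 2.2131 → 2.2131 bits.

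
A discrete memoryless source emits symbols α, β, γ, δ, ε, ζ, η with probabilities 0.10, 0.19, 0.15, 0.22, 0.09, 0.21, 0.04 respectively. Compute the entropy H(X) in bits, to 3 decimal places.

H = −Σ pᵢ log₂ pᵢ.
−0.10·log₂(0.10) = 0.3322
−0.19·log₂(0.19) = 0.4552
−0.15·log₂(0.15) = 0.4105
−0.22·log₂(0.22) = 0.4806
−0.09·log₂(0.09) = 0.3127
−0.21·log₂(0.21) = 0.4728
−0.04·log₂(0.04) = 0.1858
Sum ≈ 2.6498 → 2.650 bits.

2.650 bits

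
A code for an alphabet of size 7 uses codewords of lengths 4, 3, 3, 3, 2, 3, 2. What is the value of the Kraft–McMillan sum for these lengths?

With common denominator 2^4 = 16: Σ 2^(−ℓᵢ) = 1/16 + 2/16 + 2/16 + 2/16 + 4/16 + 2/16 + 4/16 = 17/16 = 1.0625.

1.0625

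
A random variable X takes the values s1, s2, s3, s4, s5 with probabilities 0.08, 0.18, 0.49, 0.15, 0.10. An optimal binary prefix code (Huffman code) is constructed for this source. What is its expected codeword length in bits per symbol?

2.02 bits/symbol

Repeatedly combine the two least-probable nodes; the expected code length is the sum of the merged weights.
merge 2/25 + 1/10 → 9/50
merge 3/20 + 9/50 → 33/100
merge 9/50 + 33/100 → 51/100
merge 49/100 + 51/100 → 1
L = 9/50 + 33/100 + 51/100 + 1 = 101/50 = 2.02 bits/symbol.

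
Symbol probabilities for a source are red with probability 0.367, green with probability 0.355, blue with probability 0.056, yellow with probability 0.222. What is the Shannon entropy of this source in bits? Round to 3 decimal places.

H = −Σ pᵢ log₂ pᵢ.
−0.367·log₂(0.367) = 0.5307
−0.355·log₂(0.355) = 0.5304
−0.056·log₂(0.056) = 0.2329
−0.222·log₂(0.222) = 0.4820
Sum ≈ 1.7761 → 1.776 bits.

1.776 bits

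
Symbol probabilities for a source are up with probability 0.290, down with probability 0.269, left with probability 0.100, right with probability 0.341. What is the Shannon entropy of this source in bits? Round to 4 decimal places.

H = −Σ pᵢ log₂ pᵢ.
−0.290·log₂(0.290) = 0.5179
−0.269·log₂(0.269) = 0.5096
−0.100·log₂(0.100) = 0.3322
−0.341·log₂(0.341) = 0.5293
Sum ≈ 1.8890 → 1.8890 bits.

1.8890 bits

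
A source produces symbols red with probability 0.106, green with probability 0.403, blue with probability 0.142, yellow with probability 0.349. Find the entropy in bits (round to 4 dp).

1.8015 bits

H = −Σ pᵢ log₂ pᵢ.
−0.106·log₂(0.106) = 0.3432
−0.403·log₂(0.403) = 0.5284
−0.142·log₂(0.142) = 0.3999
−0.349·log₂(0.349) = 0.5300
Sum ≈ 1.8015 → 1.8015 bits.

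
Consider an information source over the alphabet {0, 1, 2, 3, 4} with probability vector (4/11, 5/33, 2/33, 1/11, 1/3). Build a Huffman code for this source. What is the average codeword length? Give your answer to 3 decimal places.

Repeatedly combine the two least-probable nodes; the expected code length is the sum of the merged weights.
merge 2/33 + 1/11 → 5/33
merge 5/33 + 5/33 → 10/33
merge 10/33 + 1/3 → 7/11
merge 4/11 + 7/11 → 1
L = 5/33 + 10/33 + 7/11 + 1 = 23/11 ≈ 2.091 bits/symbol.

2.091 bits/symbol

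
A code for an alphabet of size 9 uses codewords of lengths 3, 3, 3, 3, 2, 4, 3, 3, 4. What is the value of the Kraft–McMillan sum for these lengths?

With common denominator 2^4 = 16: Σ 2^(−ℓᵢ) = 2/16 + 2/16 + 2/16 + 2/16 + 4/16 + 1/16 + 2/16 + 2/16 + 1/16 = 18/16 = 1.125.

1.125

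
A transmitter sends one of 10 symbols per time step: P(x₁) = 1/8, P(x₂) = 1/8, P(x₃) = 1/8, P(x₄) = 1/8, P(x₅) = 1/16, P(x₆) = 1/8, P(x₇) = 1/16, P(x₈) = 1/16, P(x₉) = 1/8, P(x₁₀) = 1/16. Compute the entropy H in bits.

Each probability is a power of 1/2, so log₂(1/p) is an integer.
H = Σ p·log₂(1/p) = 1/8·3 + 1/8·3 + 1/8·3 + 1/8·3 + 1/16·4 + 1/8·3 + 1/16·4 + 1/16·4 + 1/8·3 + 1/16·4 = 3.25 bits.

3.25 bits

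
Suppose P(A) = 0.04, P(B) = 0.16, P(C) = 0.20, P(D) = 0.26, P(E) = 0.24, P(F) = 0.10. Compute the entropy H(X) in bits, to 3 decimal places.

H = −Σ pᵢ log₂ pᵢ.
−0.04·log₂(0.04) = 0.1858
−0.16·log₂(0.16) = 0.4230
−0.20·log₂(0.20) = 0.4644
−0.26·log₂(0.26) = 0.5053
−0.24·log₂(0.24) = 0.4941
−0.10·log₂(0.10) = 0.3322
Sum ≈ 2.4048 → 2.405 bits.

2.405 bits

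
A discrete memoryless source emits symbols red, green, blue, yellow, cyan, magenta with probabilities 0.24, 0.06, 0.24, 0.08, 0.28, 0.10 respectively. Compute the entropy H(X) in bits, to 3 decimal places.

H = −Σ pᵢ log₂ pᵢ.
−0.24·log₂(0.24) = 0.4941
−0.06·log₂(0.06) = 0.2435
−0.24·log₂(0.24) = 0.4941
−0.08·log₂(0.08) = 0.2915
−0.28·log₂(0.28) = 0.5142
−0.10·log₂(0.10) = 0.3322
Sum ≈ 2.3697 → 2.370 bits.

2.370 bits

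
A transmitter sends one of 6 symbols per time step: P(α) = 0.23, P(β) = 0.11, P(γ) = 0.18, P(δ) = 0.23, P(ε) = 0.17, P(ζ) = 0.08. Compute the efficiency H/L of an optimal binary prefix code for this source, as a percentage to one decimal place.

Entropy H = −Σ p log₂ p ≈ 2.4970 bits.
Huffman merges: 2/25+11/100→19/100; 17/100+9/50→7/20; 19/100+23/100→21/50; 23/100+7/20→29/50; 21/50+29/50→1. L = 127/50 ≈ 2.5400.
Efficiency = H/L = 2.4970/2.5400 = 98.3%.

98.3%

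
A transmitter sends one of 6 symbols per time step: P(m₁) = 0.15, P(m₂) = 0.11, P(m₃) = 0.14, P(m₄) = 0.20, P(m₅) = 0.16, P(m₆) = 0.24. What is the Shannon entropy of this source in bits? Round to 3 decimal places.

H = −Σ pᵢ log₂ pᵢ.
−0.15·log₂(0.15) = 0.4105
−0.11·log₂(0.11) = 0.3503
−0.14·log₂(0.14) = 0.3971
−0.20·log₂(0.20) = 0.4644
−0.16·log₂(0.16) = 0.4230
−0.24·log₂(0.24) = 0.4941
Sum ≈ 2.5395 → 2.539 bits.

2.539 bits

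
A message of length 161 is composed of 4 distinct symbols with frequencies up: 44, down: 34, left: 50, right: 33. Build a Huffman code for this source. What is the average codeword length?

2 bits/symbol

Probabilities are the counts divided by 161.
Repeatedly combine the two least-probable nodes; the expected code length is the sum of the merged weights.
merge 33/161 + 34/161 → 67/161
merge 44/161 + 50/161 → 94/161
merge 67/161 + 94/161 → 1
L = 67/161 + 94/161 + 1 = 2 bits/symbol.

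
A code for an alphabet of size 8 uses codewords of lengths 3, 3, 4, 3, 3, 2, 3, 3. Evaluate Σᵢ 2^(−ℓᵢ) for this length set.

1.0625

With common denominator 2^4 = 16: Σ 2^(−ℓᵢ) = 2/16 + 2/16 + 1/16 + 2/16 + 2/16 + 4/16 + 2/16 + 2/16 = 17/16 = 1.0625.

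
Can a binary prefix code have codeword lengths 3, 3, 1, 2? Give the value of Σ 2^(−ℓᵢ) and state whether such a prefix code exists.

1; yes

With common denominator 2^3 = 8: Σ 2^(−ℓᵢ) = 1/8 + 1/8 + 4/8 + 2/8 = 8/8 = 1.
Kraft's inequality requires Σ ≤ 1; here Σ = 1 ≤ 1, so such a prefix code exists.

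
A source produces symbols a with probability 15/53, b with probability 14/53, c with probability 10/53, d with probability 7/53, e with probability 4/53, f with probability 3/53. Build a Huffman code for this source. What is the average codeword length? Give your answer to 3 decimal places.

2.396 bits/symbol

Repeatedly combine the two least-probable nodes; the expected code length is the sum of the merged weights.
merge 3/53 + 4/53 → 7/53
merge 7/53 + 7/53 → 14/53
merge 10/53 + 14/53 → 24/53
merge 14/53 + 15/53 → 29/53
merge 24/53 + 29/53 → 1
L = 7/53 + 14/53 + 24/53 + 29/53 + 1 = 127/53 ≈ 2.396 bits/symbol.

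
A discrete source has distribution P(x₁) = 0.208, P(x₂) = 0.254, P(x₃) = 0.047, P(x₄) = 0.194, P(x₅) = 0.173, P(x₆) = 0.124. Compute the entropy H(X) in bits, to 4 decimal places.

2.4510 bits

H = −Σ pᵢ log₂ pᵢ.
−0.208·log₂(0.208) = 0.4712
−0.254·log₂(0.254) = 0.5022
−0.047·log₂(0.047) = 0.2073
−0.194·log₂(0.194) = 0.4590
−0.173·log₂(0.173) = 0.4379
−0.124·log₂(0.124) = 0.3734
Sum ≈ 2.4510 → 2.4510 bits.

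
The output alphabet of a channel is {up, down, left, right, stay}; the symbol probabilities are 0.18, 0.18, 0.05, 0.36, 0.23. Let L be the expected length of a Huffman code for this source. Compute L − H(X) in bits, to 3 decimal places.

0.105 bits

Entropy H = −Σ p log₂ p ≈ 2.1250 bits.
Huffman merges: 1/20+9/50→23/100; 9/50+23/100→41/100; 23/100+9/25→59/100; 41/100+59/100→1. L = 223/100 ≈ 2.2300.
L − H = 2.2300 − 2.1250 = 0.105 bits.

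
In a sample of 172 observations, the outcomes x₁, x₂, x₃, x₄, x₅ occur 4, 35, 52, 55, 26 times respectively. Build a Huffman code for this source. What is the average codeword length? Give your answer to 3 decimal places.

Probabilities are the counts divided by 172.
Repeatedly combine the two least-probable nodes; the expected code length is the sum of the merged weights.
merge 1/43 + 13/86 → 15/86
merge 15/86 + 35/172 → 65/172
merge 13/43 + 55/172 → 107/172
merge 65/172 + 107/172 → 1
L = 15/86 + 65/172 + 107/172 + 1 = 187/86 ≈ 2.174 bits/symbol.

2.174 bits/symbol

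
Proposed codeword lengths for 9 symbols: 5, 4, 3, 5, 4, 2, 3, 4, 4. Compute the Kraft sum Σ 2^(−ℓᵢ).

0.8125

With common denominator 2^5 = 32: Σ 2^(−ℓᵢ) = 1/32 + 2/32 + 4/32 + 1/32 + 2/32 + 8/32 + 4/32 + 2/32 + 2/32 = 26/32 = 0.8125.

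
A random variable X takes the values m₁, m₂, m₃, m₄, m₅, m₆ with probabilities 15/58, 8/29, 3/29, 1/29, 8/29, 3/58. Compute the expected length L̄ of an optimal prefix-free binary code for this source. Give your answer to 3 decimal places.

2.276 bits/symbol

Repeatedly combine the two least-probable nodes; the expected code length is the sum of the merged weights.
merge 1/29 + 3/58 → 5/58
merge 5/58 + 3/29 → 11/58
merge 11/58 + 15/58 → 13/29
merge 8/29 + 8/29 → 16/29
merge 13/29 + 16/29 → 1
L = 5/58 + 11/58 + 13/29 + 16/29 + 1 = 66/29 ≈ 2.276 bits/symbol.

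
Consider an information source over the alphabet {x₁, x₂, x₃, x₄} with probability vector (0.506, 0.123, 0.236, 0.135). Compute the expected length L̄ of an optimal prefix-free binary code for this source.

Repeatedly combine the two least-probable nodes; the expected code length is the sum of the merged weights.
merge 123/1000 + 27/200 → 129/500
merge 59/250 + 129/500 → 247/500
merge 247/500 + 253/500 → 1
L = 129/500 + 247/500 + 1 = 219/125 = 1.752 bits/symbol.

1.752 bits/symbol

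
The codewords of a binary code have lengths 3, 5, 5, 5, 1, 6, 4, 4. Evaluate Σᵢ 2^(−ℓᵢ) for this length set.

With common denominator 2^6 = 64: Σ 2^(−ℓᵢ) = 8/64 + 2/64 + 2/64 + 2/64 + 32/64 + 1/64 + 4/64 + 4/64 = 55/64 = 0.859375.

0.859375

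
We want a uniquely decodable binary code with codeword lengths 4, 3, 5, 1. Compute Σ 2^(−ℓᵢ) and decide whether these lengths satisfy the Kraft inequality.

With common denominator 2^5 = 32: Σ 2^(−ℓᵢ) = 2/32 + 4/32 + 1/32 + 16/32 = 23/32 = 0.71875.
Kraft's inequality requires Σ ≤ 1; here Σ = 0.71875 ≤ 1, so such a prefix code exists.

0.71875; yes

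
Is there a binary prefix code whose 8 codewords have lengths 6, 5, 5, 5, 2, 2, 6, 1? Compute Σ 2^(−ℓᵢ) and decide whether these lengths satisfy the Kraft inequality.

With common denominator 2^6 = 64: Σ 2^(−ℓᵢ) = 1/64 + 2/64 + 2/64 + 2/64 + 16/64 + 16/64 + 1/64 + 32/64 = 72/64 = 1.125.
Kraft's inequality requires Σ ≤ 1; here Σ = 1.125 > 1, so no such prefix code exists.

1.125; no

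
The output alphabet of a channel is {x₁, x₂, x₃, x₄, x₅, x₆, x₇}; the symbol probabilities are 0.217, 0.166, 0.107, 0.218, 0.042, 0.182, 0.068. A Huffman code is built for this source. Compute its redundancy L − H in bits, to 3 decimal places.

0.039 bits

Entropy H = −Σ p log₂ p ≈ 2.6356 bits.
Huffman merges: 21/500+17/250→11/100; 107/1000+11/100→217/1000; 83/500+91/500→87/250; 217/1000+217/1000→217/500; 109/500+87/250→283/500; 217/500+283/500→1. L = 107/40 ≈ 2.6750.
L − H = 2.6750 − 2.6356 = 0.039 bits.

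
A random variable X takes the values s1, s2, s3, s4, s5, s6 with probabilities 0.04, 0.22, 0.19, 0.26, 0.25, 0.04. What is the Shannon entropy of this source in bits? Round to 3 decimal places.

2.313 bits

H = −Σ pᵢ log₂ pᵢ.
−0.04·log₂(0.04) = 0.1858
−0.22·log₂(0.22) = 0.4806
−0.19·log₂(0.19) = 0.4552
−0.26·log₂(0.26) = 0.5053
−0.25·log₂(0.25) = 0.5000
−0.04·log₂(0.04) = 0.1858
Sum ≈ 2.3126 → 2.313 bits.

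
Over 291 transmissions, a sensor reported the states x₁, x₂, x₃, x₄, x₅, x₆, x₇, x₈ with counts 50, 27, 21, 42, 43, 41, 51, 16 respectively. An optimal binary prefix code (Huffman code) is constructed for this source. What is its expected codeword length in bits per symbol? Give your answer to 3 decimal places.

2.952 bits/symbol

Probabilities are the counts divided by 291.
Repeatedly combine the two least-probable nodes; the expected code length is the sum of the merged weights.
merge 16/291 + 7/97 → 37/291
merge 9/97 + 37/291 → 64/291
merge 41/291 + 14/97 → 83/291
merge 43/291 + 50/291 → 31/97
merge 17/97 + 64/291 → 115/291
merge 83/291 + 31/97 → 176/291
merge 115/291 + 176/291 → 1
L = 37/291 + 64/291 + 83/291 + 31/97 + 115/291 + 176/291 + 1 = 859/291 ≈ 2.952 bits/symbol.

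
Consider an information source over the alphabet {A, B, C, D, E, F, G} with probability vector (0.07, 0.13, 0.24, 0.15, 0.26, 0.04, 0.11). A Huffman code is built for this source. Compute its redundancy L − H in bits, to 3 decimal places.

0.013 bits

Entropy H = −Σ p log₂ p ≈ 2.5972 bits.
Huffman merges: 1/25+7/100→11/100; 11/100+11/100→11/50; 13/100+3/20→7/25; 11/50+6/25→23/50; 13/50+7/25→27/50; 23/50+27/50→1. L = 261/100 ≈ 2.6100.
L − H = 2.6100 − 2.5972 = 0.013 bits.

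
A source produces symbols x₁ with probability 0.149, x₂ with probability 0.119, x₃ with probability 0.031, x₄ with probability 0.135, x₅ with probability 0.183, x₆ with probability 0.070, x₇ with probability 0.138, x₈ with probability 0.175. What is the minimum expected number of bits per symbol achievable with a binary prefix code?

2.918 bits/symbol

Repeatedly combine the two least-probable nodes; the expected code length is the sum of the merged weights.
merge 31/1000 + 7/100 → 101/1000
merge 101/1000 + 119/1000 → 11/50
merge 27/200 + 69/500 → 273/1000
merge 149/1000 + 7/40 → 81/250
merge 183/1000 + 11/50 → 403/1000
merge 273/1000 + 81/250 → 597/1000
merge 403/1000 + 597/1000 → 1
L = 101/1000 + 11/50 + 273/1000 + 81/250 + 403/1000 + 597/1000 + 1 = 1459/500 = 2.918 bits/symbol.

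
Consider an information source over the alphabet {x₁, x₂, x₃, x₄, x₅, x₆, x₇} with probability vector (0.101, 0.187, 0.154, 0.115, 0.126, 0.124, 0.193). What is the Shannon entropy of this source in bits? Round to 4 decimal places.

2.7689 bits

H = −Σ pᵢ log₂ pᵢ.
−0.101·log₂(0.101) = 0.3341
−0.187·log₂(0.187) = 0.4523
−0.154·log₂(0.154) = 0.4156
−0.115·log₂(0.115) = 0.3588
−0.126·log₂(0.126) = 0.3766
−0.124·log₂(0.124) = 0.3734
−0.193·log₂(0.193) = 0.4581
Sum ≈ 2.7689 → 2.7689 bits.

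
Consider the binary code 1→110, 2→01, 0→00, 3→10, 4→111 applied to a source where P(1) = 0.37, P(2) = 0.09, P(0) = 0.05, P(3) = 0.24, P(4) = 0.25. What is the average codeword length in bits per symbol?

2.62 bits/symbol

L̄ = Σ pᵢ·ℓᵢ = 0.37·3 + 0.09·2 + 0.05·2 + 0.24·2 + 0.25·3 = 2.62 bits/symbol.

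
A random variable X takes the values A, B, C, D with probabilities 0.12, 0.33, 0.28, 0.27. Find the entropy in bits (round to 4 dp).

1.9191 bits

H = −Σ pᵢ log₂ pᵢ.
−0.12·log₂(0.12) = 0.3671
−0.33·log₂(0.33) = 0.5278
−0.28·log₂(0.28) = 0.5142
−0.27·log₂(0.27) = 0.5100
Sum ≈ 1.9191 → 1.9191 bits.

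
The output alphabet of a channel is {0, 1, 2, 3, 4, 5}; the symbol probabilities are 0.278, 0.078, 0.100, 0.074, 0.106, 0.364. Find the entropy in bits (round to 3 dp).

H = −Σ pᵢ log₂ pᵢ.
−0.278·log₂(0.278) = 0.5134
−0.078·log₂(0.078) = 0.2871
−0.100·log₂(0.100) = 0.3322
−0.074·log₂(0.074) = 0.2780
−0.106·log₂(0.106) = 0.3432
−0.364·log₂(0.364) = 0.5307
Sum ≈ 2.2846 → 2.285 bits.

2.285 bits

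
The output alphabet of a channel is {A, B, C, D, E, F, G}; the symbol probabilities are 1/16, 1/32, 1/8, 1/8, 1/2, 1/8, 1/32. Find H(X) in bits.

Each probability is a power of 1/2, so log₂(1/p) is an integer.
H = Σ p·log₂(1/p) = 1/16·4 + 1/32·5 + 1/8·3 + 1/8·3 + 1/2·1 + 1/8·3 + 1/32·5 = 2.1875 bits.

2.1875 bits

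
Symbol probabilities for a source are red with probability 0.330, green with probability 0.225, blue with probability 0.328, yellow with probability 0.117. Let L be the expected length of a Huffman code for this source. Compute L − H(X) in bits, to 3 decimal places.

Entropy H = −Σ p log₂ p ≈ 1.9017 bits.
Huffman merges: 117/1000+9/40→171/500; 41/125+33/100→329/500; 171/500+329/500→1. L = 2 ≈ 2.0000.
L − H = 2.0000 − 1.9017 = 0.098 bits.

0.098 bits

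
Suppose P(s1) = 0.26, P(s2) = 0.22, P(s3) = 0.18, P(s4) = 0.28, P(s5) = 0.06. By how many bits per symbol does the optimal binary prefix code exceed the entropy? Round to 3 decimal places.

Entropy H = −Σ p log₂ p ≈ 2.1889 bits.
Huffman merges: 3/50+9/50→6/25; 11/50+6/25→23/50; 13/50+7/25→27/50; 23/50+27/50→1. L = 56/25 ≈ 2.2400.
L − H = 2.2400 − 2.1889 = 0.051 bits.

0.051 bits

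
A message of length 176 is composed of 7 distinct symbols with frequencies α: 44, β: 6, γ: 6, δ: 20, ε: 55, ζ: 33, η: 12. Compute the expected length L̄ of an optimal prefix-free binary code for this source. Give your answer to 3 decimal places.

Probabilities are the counts divided by 176.
Repeatedly combine the two least-probable nodes; the expected code length is the sum of the merged weights.
merge 3/88 + 3/88 → 3/44
merge 3/44 + 3/44 → 3/22
merge 5/44 + 3/22 → 1/4
merge 3/16 + 1/4 → 7/16
merge 1/4 + 5/16 → 9/16
merge 7/16 + 9/16 → 1
L = 3/44 + 3/22 + 1/4 + 7/16 + 9/16 + 1 = 27/11 ≈ 2.455 bits/symbol.

2.455 bits/symbol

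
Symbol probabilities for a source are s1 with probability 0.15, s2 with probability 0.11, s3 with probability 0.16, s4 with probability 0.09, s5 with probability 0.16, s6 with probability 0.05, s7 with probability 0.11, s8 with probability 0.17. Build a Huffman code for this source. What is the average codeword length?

2.97 bits/symbol

Repeatedly combine the two least-probable nodes; the expected code length is the sum of the merged weights.
merge 1/20 + 9/100 → 7/50
merge 11/100 + 11/100 → 11/50
merge 7/50 + 3/20 → 29/100
merge 4/25 + 4/25 → 8/25
merge 17/100 + 11/50 → 39/100
merge 29/100 + 8/25 → 61/100
merge 39/100 + 61/100 → 1
L = 7/50 + 11/50 + 29/100 + 8/25 + 39/100 + 61/100 + 1 = 297/100 = 2.97 bits/symbol.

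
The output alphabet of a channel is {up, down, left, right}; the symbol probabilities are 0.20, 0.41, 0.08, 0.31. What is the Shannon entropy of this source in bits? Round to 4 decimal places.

1.8071 bits

H = −Σ pᵢ log₂ pᵢ.
−0.20·log₂(0.20) = 0.4644
−0.41·log₂(0.41) = 0.5274
−0.08·log₂(0.08) = 0.2915
−0.31·log₂(0.31) = 0.5238
Sum ≈ 1.8071 → 1.8071 bits.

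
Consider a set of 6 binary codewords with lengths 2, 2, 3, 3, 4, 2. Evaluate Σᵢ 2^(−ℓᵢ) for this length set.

With common denominator 2^4 = 16: Σ 2^(−ℓᵢ) = 4/16 + 4/16 + 2/16 + 2/16 + 1/16 + 4/16 = 17/16 = 1.0625.

1.0625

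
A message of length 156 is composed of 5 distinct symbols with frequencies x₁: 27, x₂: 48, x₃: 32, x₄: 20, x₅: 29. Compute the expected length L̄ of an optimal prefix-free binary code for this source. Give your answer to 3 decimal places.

2.301 bits/symbol

Probabilities are the counts divided by 156.
Repeatedly combine the two least-probable nodes; the expected code length is the sum of the merged weights.
merge 5/39 + 9/52 → 47/156
merge 29/156 + 8/39 → 61/156
merge 47/156 + 4/13 → 95/156
merge 61/156 + 95/156 → 1
L = 47/156 + 61/156 + 95/156 + 1 = 359/156 ≈ 2.301 bits/symbol.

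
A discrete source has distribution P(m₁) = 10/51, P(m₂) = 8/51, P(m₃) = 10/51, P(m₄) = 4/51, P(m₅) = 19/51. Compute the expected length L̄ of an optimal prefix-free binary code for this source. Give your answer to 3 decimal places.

Repeatedly combine the two least-probable nodes; the expected code length is the sum of the merged weights.
merge 4/51 + 8/51 → 4/17
merge 10/51 + 10/51 → 20/51
merge 4/17 + 19/51 → 31/51
merge 20/51 + 31/51 → 1
L = 4/17 + 20/51 + 31/51 + 1 = 38/17 ≈ 2.235 bits/symbol.

2.235 bits/symbol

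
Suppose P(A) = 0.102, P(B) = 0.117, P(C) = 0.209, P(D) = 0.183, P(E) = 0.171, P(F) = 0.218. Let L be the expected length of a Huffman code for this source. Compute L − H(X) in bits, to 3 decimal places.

Entropy H = −Σ p log₂ p ≈ 2.5332 bits.
Huffman merges: 51/500+117/1000→219/1000; 171/1000+183/1000→177/500; 209/1000+109/500→427/1000; 219/1000+177/500→573/1000; 427/1000+573/1000→1. L = 2573/1000 ≈ 2.5730.
L − H = 2.5730 − 2.5332 = 0.040 bits.

0.040 bits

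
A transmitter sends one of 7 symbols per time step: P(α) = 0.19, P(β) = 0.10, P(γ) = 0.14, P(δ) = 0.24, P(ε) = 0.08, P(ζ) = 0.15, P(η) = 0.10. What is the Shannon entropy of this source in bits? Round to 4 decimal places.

2.7129 bits

H = −Σ pᵢ log₂ pᵢ.
−0.19·log₂(0.19) = 0.4552
−0.10·log₂(0.10) = 0.3322
−0.14·log₂(0.14) = 0.3971
−0.24·log₂(0.24) = 0.4941
−0.08·log₂(0.08) = 0.2915
−0.15·log₂(0.15) = 0.4105
−0.10·log₂(0.10) = 0.3322
Sum ≈ 2.7129 → 2.7129 bits.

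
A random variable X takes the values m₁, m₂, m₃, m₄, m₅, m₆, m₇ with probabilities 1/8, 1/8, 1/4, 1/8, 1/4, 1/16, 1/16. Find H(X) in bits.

2.625 bits

Each probability is a power of 1/2, so log₂(1/p) is an integer.
H = Σ p·log₂(1/p) = 1/8·3 + 1/8·3 + 1/4·2 + 1/8·3 + 1/4·2 + 1/16·4 + 1/16·4 = 2.625 bits.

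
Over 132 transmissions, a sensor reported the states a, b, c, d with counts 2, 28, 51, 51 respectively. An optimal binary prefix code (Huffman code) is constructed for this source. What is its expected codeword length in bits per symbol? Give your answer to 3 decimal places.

Probabilities are the counts divided by 132.
Repeatedly combine the two least-probable nodes; the expected code length is the sum of the merged weights.
merge 1/66 + 7/33 → 5/22
merge 5/22 + 17/44 → 27/44
merge 17/44 + 27/44 → 1
L = 5/22 + 27/44 + 1 = 81/44 ≈ 1.841 bits/symbol.

1.841 bits/symbol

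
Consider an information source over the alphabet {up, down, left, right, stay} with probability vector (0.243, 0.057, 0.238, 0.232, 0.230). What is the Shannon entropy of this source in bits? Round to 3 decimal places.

H = −Σ pᵢ log₂ pᵢ.
−0.243·log₂(0.243) = 0.4960
−0.057·log₂(0.057) = 0.2356
−0.238·log₂(0.238) = 0.4929
−0.232·log₂(0.232) = 0.4890
−0.230·log₂(0.230) = 0.4877
Sum ≈ 2.2011 → 2.201 bits.

2.201 bits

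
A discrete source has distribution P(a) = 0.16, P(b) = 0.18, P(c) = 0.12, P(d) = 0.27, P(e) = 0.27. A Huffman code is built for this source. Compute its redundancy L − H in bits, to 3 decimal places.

0.025 bits

Entropy H = −Σ p log₂ p ≈ 2.2554 bits.
Huffman merges: 3/25+4/25→7/25; 9/50+27/100→9/20; 27/100+7/25→11/20; 9/20+11/20→1. L = 57/25 ≈ 2.2800.
L − H = 2.2800 − 2.2554 = 0.025 bits.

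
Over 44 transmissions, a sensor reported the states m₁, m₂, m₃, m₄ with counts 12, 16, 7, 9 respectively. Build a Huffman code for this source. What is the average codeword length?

Probabilities are the counts divided by 44.
Repeatedly combine the two least-probable nodes; the expected code length is the sum of the merged weights.
merge 7/44 + 9/44 → 4/11
merge 3/11 + 4/11 → 7/11
merge 4/11 + 7/11 → 1
L = 4/11 + 7/11 + 1 = 2 bits/symbol.

2 bits/symbol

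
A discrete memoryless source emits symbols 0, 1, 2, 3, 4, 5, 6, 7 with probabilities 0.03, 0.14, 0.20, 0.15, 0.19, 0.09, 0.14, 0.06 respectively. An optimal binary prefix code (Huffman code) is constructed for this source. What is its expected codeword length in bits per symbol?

2.88 bits/symbol

Repeatedly combine the two least-probable nodes; the expected code length is the sum of the merged weights.
merge 3/100 + 3/50 → 9/100
merge 9/100 + 9/100 → 9/50
merge 7/50 + 7/50 → 7/25
merge 3/20 + 9/50 → 33/100
merge 19/100 + 1/5 → 39/100
merge 7/25 + 33/100 → 61/100
merge 39/100 + 61/100 → 1
L = 9/100 + 9/50 + 7/25 + 33/100 + 39/100 + 61/100 + 1 = 72/25 = 2.88 bits/symbol.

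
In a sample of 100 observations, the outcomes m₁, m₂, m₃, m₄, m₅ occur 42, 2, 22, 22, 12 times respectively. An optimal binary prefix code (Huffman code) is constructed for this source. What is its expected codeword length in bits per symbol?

Probabilities are the counts divided by 100.
Repeatedly combine the two least-probable nodes; the expected code length is the sum of the merged weights.
merge 1/50 + 3/25 → 7/50
merge 7/50 + 11/50 → 9/25
merge 11/50 + 9/25 → 29/50
merge 21/50 + 29/50 → 1
L = 7/50 + 9/25 + 29/50 + 1 = 52/25 = 2.08 bits/symbol.

2.08 bits/symbol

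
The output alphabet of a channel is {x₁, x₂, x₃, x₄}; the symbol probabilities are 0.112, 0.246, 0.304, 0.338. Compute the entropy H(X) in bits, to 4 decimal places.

H = −Σ pᵢ log₂ pᵢ.
−0.112·log₂(0.112) = 0.3537
−0.246·log₂(0.246) = 0.4977
−0.304·log₂(0.304) = 0.5222
−0.338·log₂(0.338) = 0.5289
Sum ≈ 1.9026 → 1.9026 bits.

1.9026 bits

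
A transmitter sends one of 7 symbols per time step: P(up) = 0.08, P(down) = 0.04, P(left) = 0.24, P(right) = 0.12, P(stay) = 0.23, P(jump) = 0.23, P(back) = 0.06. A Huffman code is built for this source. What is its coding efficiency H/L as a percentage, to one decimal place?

99.1%

Entropy H = −Σ p log₂ p ≈ 2.5573 bits.
Huffman merges: 1/25+3/50→1/10; 2/25+1/10→9/50; 3/25+9/50→3/10; 23/100+23/100→23/50; 6/25+3/10→27/50; 23/50+27/50→1. L = 129/50 ≈ 2.5800.
Efficiency = H/L = 2.5573/2.5800 = 99.1%.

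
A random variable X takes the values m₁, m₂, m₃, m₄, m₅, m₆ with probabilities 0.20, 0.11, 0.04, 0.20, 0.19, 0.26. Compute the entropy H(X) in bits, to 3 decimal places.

2.425 bits

H = −Σ pᵢ log₂ pᵢ.
−0.20·log₂(0.20) = 0.4644
−0.11·log₂(0.11) = 0.3503
−0.04·log₂(0.04) = 0.1858
−0.20·log₂(0.20) = 0.4644
−0.19·log₂(0.19) = 0.4552
−0.26·log₂(0.26) = 0.5053
Sum ≈ 2.4253 → 2.425 bits.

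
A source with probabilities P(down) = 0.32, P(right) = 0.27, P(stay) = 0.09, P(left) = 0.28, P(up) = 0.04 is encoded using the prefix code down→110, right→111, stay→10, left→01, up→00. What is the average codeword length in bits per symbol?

L̄ = Σ pᵢ·ℓᵢ = 0.32·3 + 0.27·3 + 0.09·2 + 0.28·2 + 0.04·2 = 2.59 bits/symbol.

2.59 bits/symbol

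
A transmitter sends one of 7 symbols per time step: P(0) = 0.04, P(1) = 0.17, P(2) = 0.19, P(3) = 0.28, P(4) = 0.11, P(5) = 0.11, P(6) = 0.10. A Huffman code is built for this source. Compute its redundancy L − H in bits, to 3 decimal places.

Entropy H = −Σ p log₂ p ≈ 2.6226 bits.
Huffman merges: 1/25+1/10→7/50; 11/100+11/100→11/50; 7/50+17/100→31/100; 19/100+11/50→41/100; 7/25+31/100→59/100; 41/100+59/100→1. L = 267/100 ≈ 2.6700.
L − H = 2.6700 − 2.6226 = 0.047 bits.

0.047 bits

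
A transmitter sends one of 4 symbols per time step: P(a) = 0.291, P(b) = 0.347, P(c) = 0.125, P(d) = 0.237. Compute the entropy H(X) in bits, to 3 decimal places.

1.915 bits

H = −Σ pᵢ log₂ pᵢ.
−0.291·log₂(0.291) = 0.5182
−0.347·log₂(0.347) = 0.5299
−0.125·log₂(0.125) = 0.3750
−0.237·log₂(0.237) = 0.4923
Sum ≈ 1.9154 → 1.915 bits.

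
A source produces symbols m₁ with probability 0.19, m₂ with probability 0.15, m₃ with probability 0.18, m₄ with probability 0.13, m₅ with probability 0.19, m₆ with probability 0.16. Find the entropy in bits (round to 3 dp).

2.572 bits

H = −Σ pᵢ log₂ pᵢ.
−0.19·log₂(0.19) = 0.4552
−0.15·log₂(0.15) = 0.4105
−0.18·log₂(0.18) = 0.4453
−0.13·log₂(0.13) = 0.3826
−0.19·log₂(0.19) = 0.4552
−0.16·log₂(0.16) = 0.4230
Sum ≈ 2.5720 → 2.572 bits.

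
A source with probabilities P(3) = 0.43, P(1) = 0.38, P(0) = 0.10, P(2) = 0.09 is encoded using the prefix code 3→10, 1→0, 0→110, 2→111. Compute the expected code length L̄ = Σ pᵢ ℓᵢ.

1.81 bits/symbol

L̄ = Σ pᵢ·ℓᵢ = 0.43·2 + 0.38·1 + 0.10·3 + 0.09·3 = 1.81 bits/symbol.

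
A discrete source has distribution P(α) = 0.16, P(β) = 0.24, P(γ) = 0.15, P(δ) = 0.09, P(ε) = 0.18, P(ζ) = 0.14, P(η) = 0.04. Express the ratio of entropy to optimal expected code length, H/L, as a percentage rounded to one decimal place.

Entropy H = −Σ p log₂ p ≈ 2.6685 bits.
Huffman merges: 1/25+9/100→13/100; 13/100+7/50→27/100; 3/20+4/25→31/100; 9/50+6/25→21/50; 27/100+31/100→29/50; 21/50+29/50→1. L = 271/100 ≈ 2.7100.
Efficiency = H/L = 2.6685/2.7100 = 98.5%.

98.5%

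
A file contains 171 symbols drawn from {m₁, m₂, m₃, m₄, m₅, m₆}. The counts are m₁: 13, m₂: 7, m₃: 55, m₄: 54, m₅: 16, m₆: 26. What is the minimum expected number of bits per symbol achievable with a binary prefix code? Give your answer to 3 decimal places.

2.327 bits/symbol

Probabilities are the counts divided by 171.
Repeatedly combine the two least-probable nodes; the expected code length is the sum of the merged weights.
merge 7/171 + 13/171 → 20/171
merge 16/171 + 20/171 → 4/19
merge 26/171 + 4/19 → 62/171
merge 6/19 + 55/171 → 109/171
merge 62/171 + 109/171 → 1
L = 20/171 + 4/19 + 62/171 + 109/171 + 1 = 398/171 ≈ 2.327 bits/symbol.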